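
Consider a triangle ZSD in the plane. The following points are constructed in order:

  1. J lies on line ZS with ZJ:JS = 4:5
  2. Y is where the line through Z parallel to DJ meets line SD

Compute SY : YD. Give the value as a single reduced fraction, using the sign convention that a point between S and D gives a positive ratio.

Set Z = (0, 0), S = (1, 0), D = (0, 1); any affine frame gives the same invariant.
1. J lies on line ZS with ZJ:JS = 4:5 ⇒ J = (4/9, 0)
2. Y is where the line through Z parallel to DJ meets line SD ⇒ Y = (-4/5, 9/5)
Y = S + t·(D−S) with t = 9/5, so SY:YD = t:(1−t) = 9/5:-4/5

SY:YD = -9/4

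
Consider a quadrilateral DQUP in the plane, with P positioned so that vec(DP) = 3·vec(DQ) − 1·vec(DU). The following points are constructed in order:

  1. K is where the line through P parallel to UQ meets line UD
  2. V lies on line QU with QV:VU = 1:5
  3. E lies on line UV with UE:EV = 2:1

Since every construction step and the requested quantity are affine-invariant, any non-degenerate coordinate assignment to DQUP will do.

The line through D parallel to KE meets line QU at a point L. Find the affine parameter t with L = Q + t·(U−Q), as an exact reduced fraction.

Set D = (0, 0), Q = (1, 0), U = (0, 1), P = (3, -1); any affine frame gives the same invariant.
1. K is where the line through P parallel to UQ meets line UD ⇒ K = (0, 2)
2. V lies on line QU with QV:VU = 1:5 ⇒ V = (5/6, 1/6)
3. E lies on line UV with UE:EV = 2:1 ⇒ E = (5/9, 4/9)
through D parallel to KE: direction (5/9, -14/9); meets QU at L = (-5/9, 14/9)
L = Q + t·(U−Q) with t = 14/9

t = 14/9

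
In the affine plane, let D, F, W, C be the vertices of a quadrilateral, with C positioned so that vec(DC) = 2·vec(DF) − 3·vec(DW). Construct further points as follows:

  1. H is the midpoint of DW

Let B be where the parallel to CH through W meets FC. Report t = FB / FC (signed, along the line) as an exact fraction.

t = 3/5

Set D = (0, 0), F = (1, 0), W = (0, 1), C = (2, -3); any affine frame gives the same invariant.
1. H is the midpoint of DW ⇒ H = (0, 1/2)
through W parallel to CH: direction (-2, 7/2); meets FC at B = (8/5, -9/5)
B = F + t·(C−F) with t = 3/5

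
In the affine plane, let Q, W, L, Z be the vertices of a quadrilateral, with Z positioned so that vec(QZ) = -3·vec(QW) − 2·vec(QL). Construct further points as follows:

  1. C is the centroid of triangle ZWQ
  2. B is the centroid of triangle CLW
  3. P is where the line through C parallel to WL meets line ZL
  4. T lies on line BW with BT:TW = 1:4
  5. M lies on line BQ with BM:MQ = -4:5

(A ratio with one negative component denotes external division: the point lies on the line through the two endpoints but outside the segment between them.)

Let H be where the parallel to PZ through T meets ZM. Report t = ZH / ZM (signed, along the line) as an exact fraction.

Work in coordinates with Q = (0, 0), W = (1, 0), L = (0, 1), Z = (-3, -2).
1. C is the centroid of triangle ZWQ ⇒ C = (-2/3, -2/3)
2. B is the centroid of triangle CLW ⇒ B = (1/9, 1/9)
3. P is where the line through C parallel to WL meets line ZL ⇒ P = (-7/6, -1/6)
4. T lies on line BW with BT:TW = 1:4 ⇒ T = (13/45, 4/45)
5. M lies on line BQ with BM:MQ = -4:5 ⇒ M = (5/9, 5/9)
through T parallel to PZ: direction (-11/6, -11/6); meets ZM at H = (19/15, 16/15)
H = Z + t·(M−Z) with t = 6/5

t = 6/5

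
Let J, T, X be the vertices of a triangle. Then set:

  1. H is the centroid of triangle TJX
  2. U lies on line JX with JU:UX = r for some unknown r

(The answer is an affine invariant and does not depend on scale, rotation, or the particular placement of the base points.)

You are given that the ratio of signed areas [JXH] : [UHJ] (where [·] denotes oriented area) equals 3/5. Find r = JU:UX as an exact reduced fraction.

r = -5/2

Work in coordinates with J = (0, 0), T = (1, 0), X = (0, 1).
1. H is the centroid of triangle TJX ⇒ H = (1/3, 1/3)
2. With JU:UX = r, write λ = r/(r+1) so U = J + λ·(X−J); U is affine-linear in λ
Every point depending on U is an affine combination of U and λ-independent points, so each such coordinate is linear in λ; the λ² term in each signed area is a multiple of (X−J)×(X−J) = 0, so 2·[JXH] and 2·[UHJ] are each linear in λ. Evaluating at λ=0 and λ=1:
  2·[JXH] = -1/3,   2·[UHJ] = -1/3·λ
So [JXH]:[UHJ] = (-1/3) / (-1/3·λ). Setting this equal to 3/5:
  -1/3 = 3/5·(-1/3·λ)  ⇒  λ = 5/3
Then r = λ/(1−λ) = (5/3)/(-2/3) = -5/2. Check: with r = -5/2, U = (0, 5/3) and [JXH]:[UHJ] = 3/5 as required.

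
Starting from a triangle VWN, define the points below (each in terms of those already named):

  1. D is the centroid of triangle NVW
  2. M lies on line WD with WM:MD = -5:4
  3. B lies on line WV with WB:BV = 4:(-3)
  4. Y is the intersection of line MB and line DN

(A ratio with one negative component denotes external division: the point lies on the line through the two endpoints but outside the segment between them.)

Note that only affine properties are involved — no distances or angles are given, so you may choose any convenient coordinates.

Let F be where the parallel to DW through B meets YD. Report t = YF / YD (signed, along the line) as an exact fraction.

t = 7/4

Choose coordinates V = (0, 0), W = (1, 0), N = (0, 1).
1. D is the centroid of triangle NVW ⇒ D = (1/3, 1/3)
2. M lies on line WD with WM:MD = -5:4 ⇒ M = (-7/3, 5/3)
3. B lies on line WV with WB:BV = 4:(-3) ⇒ B = (-3, 0)
4. Y is the intersection of line MB and line DN ⇒ Y = (-13/9, 35/9)
through B parallel to DW: direction (2/3, -1/3); meets YD at F = (5/3, -7/3)
F = Y + t·(D−Y) with t = 7/4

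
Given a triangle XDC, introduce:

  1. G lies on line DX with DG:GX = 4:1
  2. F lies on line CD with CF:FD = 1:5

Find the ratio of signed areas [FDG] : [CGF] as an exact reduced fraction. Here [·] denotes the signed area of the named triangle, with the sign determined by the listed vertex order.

Assign X = (0, 0), D = (1, 0), C = (0, 1) — the answer is frame-independent, so this choice is without loss of generality.
1. G lies on line DX with DG:GX = 4:1 ⇒ G = (1/5, 0)
2. F lies on line CD with CF:FD = 1:5 ⇒ F = (1/6, 5/6)
2·[FDG] = -2/3, 2·[CGF] = 2/15
[FDG]:[CGF] = -2/3:2/15 = -5

[FDG]:[CGF] = -5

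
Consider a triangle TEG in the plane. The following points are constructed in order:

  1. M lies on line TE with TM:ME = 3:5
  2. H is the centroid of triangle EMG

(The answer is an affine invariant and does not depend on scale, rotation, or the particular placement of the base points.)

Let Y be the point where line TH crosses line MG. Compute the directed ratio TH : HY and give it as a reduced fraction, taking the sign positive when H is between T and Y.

TH:HY = -14/5

Work in coordinates with T = (0, 0), E = (1, 0), G = (0, 1).
1. M lies on line TE with TM:ME = 3:5 ⇒ M = (3/8, 0)
2. H is the centroid of triangle EMG ⇒ H = (11/24, 1/3)
line TH meets MG at Y = (33/112, 3/14)
H = T + t·(Y−T) with t = 14/9, so TH:HY = 14/9:-5/9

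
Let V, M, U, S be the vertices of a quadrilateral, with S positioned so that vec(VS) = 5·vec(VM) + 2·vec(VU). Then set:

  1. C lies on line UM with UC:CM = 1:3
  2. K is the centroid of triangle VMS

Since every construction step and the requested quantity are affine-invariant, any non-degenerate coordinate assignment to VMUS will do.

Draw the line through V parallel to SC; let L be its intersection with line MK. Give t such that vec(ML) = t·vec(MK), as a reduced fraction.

Work in coordinates with V = (0, 0), M = (1, 0), U = (0, 1), S = (5, 2).
1. C lies on line UM with UC:CM = 1:3 ⇒ C = (1/4, 3/4)
2. K is the centroid of triangle VMS ⇒ K = (2, 2/3)
through V parallel to SC: direction (-19/4, -5/4); meets MK at L = (38/23, 10/23)
L = M + t·(K−M) with t = 15/23

t = 15/23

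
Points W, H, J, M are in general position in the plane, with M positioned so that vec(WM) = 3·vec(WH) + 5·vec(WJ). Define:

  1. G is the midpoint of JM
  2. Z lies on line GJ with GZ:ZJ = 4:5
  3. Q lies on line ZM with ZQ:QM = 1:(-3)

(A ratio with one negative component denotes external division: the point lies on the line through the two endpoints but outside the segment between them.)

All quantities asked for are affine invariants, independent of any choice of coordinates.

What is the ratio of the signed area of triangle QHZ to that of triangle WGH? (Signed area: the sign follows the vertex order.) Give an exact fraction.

[QHZ]:[WGH] = -91/108

Assign W = (0, 0), H = (1, 0), J = (0, 1), M = (3, 5) — the answer is frame-independent, so this choice is without loss of generality.
1. G is the midpoint of JM ⇒ G = (3/2, 3)
2. Z lies on line GJ with GZ:ZJ = 4:5 ⇒ Z = (5/6, 19/9)
3. Q lies on line ZM with ZQ:QM = 1:(-3) ⇒ Q = (-1/4, 2/3)
2·[QHZ] = 91/36, 2·[WGH] = -3
[QHZ]:[WGH] = 91/36:-3 = -91/108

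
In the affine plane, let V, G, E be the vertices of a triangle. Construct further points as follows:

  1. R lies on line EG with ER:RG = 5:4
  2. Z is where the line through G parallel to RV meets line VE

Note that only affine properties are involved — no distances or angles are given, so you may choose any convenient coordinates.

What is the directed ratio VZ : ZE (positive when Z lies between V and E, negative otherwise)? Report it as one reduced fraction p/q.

VZ:ZE = -4/9

Work in coordinates with V = (0, 0), G = (1, 0), E = (0, 1).
1. R lies on line EG with ER:RG = 5:4 ⇒ R = (5/9, 4/9)
2. Z is where the line through G parallel to RV meets line VE ⇒ Z = (0, -4/5)
Z = V + t·(E−V) with t = -4/5, so VZ:ZE = t:(1−t) = -4/5:9/5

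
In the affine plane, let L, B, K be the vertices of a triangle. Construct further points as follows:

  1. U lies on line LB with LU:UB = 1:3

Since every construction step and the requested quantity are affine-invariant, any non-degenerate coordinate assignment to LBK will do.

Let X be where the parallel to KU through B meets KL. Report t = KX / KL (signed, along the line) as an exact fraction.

t = -3

Set L = (0, 0), B = (1, 0), K = (0, 1); any affine frame gives the same invariant.
1. U lies on line LB with LU:UB = 1:3 ⇒ U = (1/4, 0)
through B parallel to KU: direction (1/4, -1); meets KL at X = (0, 4)
X = K + t·(L−K) with t = -3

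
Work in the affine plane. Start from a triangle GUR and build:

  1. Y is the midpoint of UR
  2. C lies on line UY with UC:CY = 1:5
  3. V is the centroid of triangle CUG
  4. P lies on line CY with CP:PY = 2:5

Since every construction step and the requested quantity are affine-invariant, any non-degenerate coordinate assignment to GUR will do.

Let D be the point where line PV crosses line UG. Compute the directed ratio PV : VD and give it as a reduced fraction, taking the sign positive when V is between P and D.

Assign G = (0, 0), U = (1, 0), R = (0, 1) — the answer is frame-independent, so this choice is without loss of generality.
1. Y is the midpoint of UR ⇒ Y = (1/2, 1/2)
2. C lies on line UY with UC:CY = 1:5 ⇒ C = (11/12, 1/12)
3. V is the centroid of triangle CUG ⇒ V = (23/36, 1/36)
4. P lies on line CY with CP:PY = 2:5 ⇒ P = (67/84, 17/84)
line PV meets UG at D = (27/44, 0)
V = P + t·(D−P) with t = 44/51, so PV:VD = 44/51:7/51

PV:VD = 44/7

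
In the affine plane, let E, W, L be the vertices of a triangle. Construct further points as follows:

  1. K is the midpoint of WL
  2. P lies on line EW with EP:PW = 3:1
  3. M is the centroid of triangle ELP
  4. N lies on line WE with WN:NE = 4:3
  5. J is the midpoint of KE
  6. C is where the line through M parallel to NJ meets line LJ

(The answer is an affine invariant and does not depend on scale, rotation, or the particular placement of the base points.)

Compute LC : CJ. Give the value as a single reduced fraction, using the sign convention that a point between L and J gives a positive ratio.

Choose coordinates E = (0, 0), W = (1, 0), L = (0, 1).
1. K is the midpoint of WL ⇒ K = (1/2, 1/2)
2. P lies on line EW with EP:PW = 3:1 ⇒ P = (3/4, 0)
3. M is the centroid of triangle ELP ⇒ M = (1/4, 1/3)
4. N lies on line WE with WN:NE = 4:3 ⇒ N = (3/7, 0)
5. J is the midpoint of KE ⇒ J = (1/4, 1/4)
6. C is where the line through M parallel to NJ meets line LJ ⇒ C = (19/96, 13/32)
C = L + t·(J−L) with t = 19/24, so LC:CJ = t:(1−t) = 19/24:5/24

LC:CJ = 19/5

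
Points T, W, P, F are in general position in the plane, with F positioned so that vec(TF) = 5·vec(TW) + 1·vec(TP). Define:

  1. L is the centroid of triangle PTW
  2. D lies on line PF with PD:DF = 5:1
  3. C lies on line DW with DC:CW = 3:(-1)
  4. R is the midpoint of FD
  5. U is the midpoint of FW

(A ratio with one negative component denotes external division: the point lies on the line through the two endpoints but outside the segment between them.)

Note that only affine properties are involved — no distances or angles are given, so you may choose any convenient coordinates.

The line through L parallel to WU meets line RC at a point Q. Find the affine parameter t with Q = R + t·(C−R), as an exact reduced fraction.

Set T = (0, 0), W = (1, 0), P = (0, 1), F = (5, 1); any affine frame gives the same invariant.
1. L is the centroid of triangle PTW ⇒ L = (1/3, 1/3)
2. D lies on line PF with PD:DF = 5:1 ⇒ D = (25/6, 1)
3. C lies on line DW with DC:CW = 3:(-1) ⇒ C = (-7/12, -1/2)
4. R is the midpoint of FD ⇒ R = (55/12, 1)
5. U is the midpoint of FW ⇒ U = (3, 1/2)
through L parallel to WU: direction (2, 1/2); meets RC at Q = (72/5, 77/20)
Q = R + t·(C−R) with t = -19/10

t = -19/10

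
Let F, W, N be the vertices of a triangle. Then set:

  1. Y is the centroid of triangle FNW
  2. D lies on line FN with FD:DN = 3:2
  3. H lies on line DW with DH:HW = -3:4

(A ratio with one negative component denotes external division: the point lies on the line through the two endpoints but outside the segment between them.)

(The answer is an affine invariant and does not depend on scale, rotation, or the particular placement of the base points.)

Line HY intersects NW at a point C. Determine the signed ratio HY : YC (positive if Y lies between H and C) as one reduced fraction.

HY:YC = 19/5

Work in coordinates with F = (0, 0), W = (1, 0), N = (0, 1).
1. Y is the centroid of triangle FNW ⇒ Y = (1/3, 1/3)
2. D lies on line FN with FD:DN = 3:2 ⇒ D = (0, 3/5)
3. H lies on line DW with DH:HW = -3:4 ⇒ H = (-3, 12/5)
line HY meets NW at C = (23/19, -4/19)
Y = H + t·(C−H) with t = 19/24, so HY:YC = 19/24:5/24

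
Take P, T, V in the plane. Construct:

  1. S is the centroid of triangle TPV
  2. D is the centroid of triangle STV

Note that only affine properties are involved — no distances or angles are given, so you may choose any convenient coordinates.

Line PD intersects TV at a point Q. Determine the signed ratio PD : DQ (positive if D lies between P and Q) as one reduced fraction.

Work in coordinates with P = (0, 0), T = (1, 0), V = (0, 1).
1. S is the centroid of triangle TPV ⇒ S = (1/3, 1/3)
2. D is the centroid of triangle STV ⇒ D = (4/9, 4/9)
line PD meets TV at Q = (1/2, 1/2)
D = P + t·(Q−P) with t = 8/9, so PD:DQ = 8/9:1/9

PD:DQ = 8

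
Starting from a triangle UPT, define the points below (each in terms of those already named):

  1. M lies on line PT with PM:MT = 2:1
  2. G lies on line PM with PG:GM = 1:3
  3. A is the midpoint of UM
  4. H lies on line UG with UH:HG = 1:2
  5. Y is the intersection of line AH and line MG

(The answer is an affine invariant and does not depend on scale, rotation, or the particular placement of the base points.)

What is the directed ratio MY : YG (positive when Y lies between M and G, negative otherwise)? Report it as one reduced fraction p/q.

Set U = (0, 0), P = (1, 0), T = (0, 1); any affine frame gives the same invariant.
1. M lies on line PT with PM:MT = 2:1 ⇒ M = (1/3, 2/3)
2. G lies on line PM with PG:GM = 1:3 ⇒ G = (5/6, 1/6)
3. A is the midpoint of UM ⇒ A = (1/6, 1/3)
4. H lies on line UG with UH:HG = 1:2 ⇒ H = (5/18, 1/18)
5. Y is the intersection of line AH and line MG ⇒ Y = (-1/6, 7/6)
Y = M + t·(G−M) with t = -1, so MY:YG = t:(1−t) = -1:2

MY:YG = -1/2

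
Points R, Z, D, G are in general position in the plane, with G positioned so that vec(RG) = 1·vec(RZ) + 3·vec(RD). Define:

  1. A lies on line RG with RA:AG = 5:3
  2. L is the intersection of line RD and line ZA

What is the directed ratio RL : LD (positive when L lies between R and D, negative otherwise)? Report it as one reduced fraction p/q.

RL:LD = -5/4

Work in coordinates with R = (0, 0), Z = (1, 0), D = (0, 1), G = (1, 3).
1. A lies on line RG with RA:AG = 5:3 ⇒ A = (5/8, 15/8)
2. L is the intersection of line RD and line ZA ⇒ L = (0, 5)
L = R + t·(D−R) with t = 5, so RL:LD = t:(1−t) = 5:-4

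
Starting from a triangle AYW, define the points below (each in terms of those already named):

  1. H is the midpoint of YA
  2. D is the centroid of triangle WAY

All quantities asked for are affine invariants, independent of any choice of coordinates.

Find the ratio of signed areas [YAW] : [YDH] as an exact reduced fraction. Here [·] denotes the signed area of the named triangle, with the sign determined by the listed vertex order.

[YAW]:[YDH] = -6

Set A = (0, 0), Y = (1, 0), W = (0, 1); any affine frame gives the same invariant.
1. H is the midpoint of YA ⇒ H = (1/2, 0)
2. D is the centroid of triangle WAY ⇒ D = (1/3, 1/3)
2·[YAW] = -1, 2·[YDH] = 1/6
[YAW]:[YDH] = -1:1/6 = -6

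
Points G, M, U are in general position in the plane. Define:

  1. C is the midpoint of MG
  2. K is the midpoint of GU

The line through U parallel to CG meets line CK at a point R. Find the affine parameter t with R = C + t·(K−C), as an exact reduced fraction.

t = 2

Work in coordinates with G = (0, 0), M = (1, 0), U = (0, 1).
1. C is the midpoint of MG ⇒ C = (1/2, 0)
2. K is the midpoint of GU ⇒ K = (0, 1/2)
through U parallel to CG: direction (-1/2, 0); meets CK at R = (-1/2, 1)
R = C + t·(K−C) with t = 2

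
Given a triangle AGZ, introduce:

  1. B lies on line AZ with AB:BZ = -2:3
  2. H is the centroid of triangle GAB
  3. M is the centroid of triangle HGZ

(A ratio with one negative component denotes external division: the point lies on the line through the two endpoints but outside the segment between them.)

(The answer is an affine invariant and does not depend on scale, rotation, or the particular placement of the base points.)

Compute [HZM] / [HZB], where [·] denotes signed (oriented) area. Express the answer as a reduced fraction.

Set A = (0, 0), G = (1, 0), Z = (0, 1); any affine frame gives the same invariant.
1. B lies on line AZ with AB:BZ = -2:3 ⇒ B = (0, -2)
2. H is the centroid of triangle GAB ⇒ H = (1/3, -2/3)
3. M is the centroid of triangle HGZ ⇒ M = (4/9, 1/9)
2·[HZM] = -4/9, 2·[HZB] = 1
[HZM]:[HZB] = -4/9:1 = -4/9

[HZM]:[HZB] = -4/9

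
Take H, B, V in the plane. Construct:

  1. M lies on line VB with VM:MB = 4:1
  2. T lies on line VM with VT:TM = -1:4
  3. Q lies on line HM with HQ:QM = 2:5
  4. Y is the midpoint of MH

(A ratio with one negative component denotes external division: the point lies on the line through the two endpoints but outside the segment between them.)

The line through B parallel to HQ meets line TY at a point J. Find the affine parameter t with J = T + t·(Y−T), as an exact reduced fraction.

Assign H = (0, 0), B = (1, 0), V = (0, 1) — the answer is frame-independent, so this choice is without loss of generality.
1. M lies on line VB with VM:MB = 4:1 ⇒ M = (4/5, 1/5)
2. T lies on line VM with VT:TM = -1:4 ⇒ T = (-4/15, 19/15)
3. Q lies on line HM with HQ:QM = 2:5 ⇒ Q = (8/35, 2/35)
4. Y is the midpoint of MH ⇒ Y = (2/5, 1/10)
through B parallel to HQ: direction (8/35, 2/35); meets TY at J = (21/40, -19/160)
J = T + t·(Y−T) with t = 19/16

t = 19/16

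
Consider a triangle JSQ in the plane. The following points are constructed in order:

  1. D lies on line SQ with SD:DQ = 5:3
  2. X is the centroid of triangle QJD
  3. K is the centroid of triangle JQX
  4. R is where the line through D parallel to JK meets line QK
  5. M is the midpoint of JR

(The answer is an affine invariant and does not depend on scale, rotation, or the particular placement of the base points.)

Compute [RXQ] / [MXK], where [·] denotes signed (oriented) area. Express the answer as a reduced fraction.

Choose coordinates J = (0, 0), S = (1, 0), Q = (0, 1).
1. D lies on line SQ with SD:DQ = 5:3 ⇒ D = (3/8, 5/8)
2. X is the centroid of triangle QJD ⇒ X = (1/8, 13/24)
3. K is the centroid of triangle JQX ⇒ K = (1/24, 37/72)
4. R is where the line through D parallel to JK meets line QK ⇒ R = (5/24, -103/72)
5. M is the midpoint of JR ⇒ M = (5/48, -103/144)
2·[RXQ] = 5/24, 2·[MXK] = 5/48
[RXQ]:[MXK] = 5/24:5/48 = 2

[RXQ]:[MXK] = 2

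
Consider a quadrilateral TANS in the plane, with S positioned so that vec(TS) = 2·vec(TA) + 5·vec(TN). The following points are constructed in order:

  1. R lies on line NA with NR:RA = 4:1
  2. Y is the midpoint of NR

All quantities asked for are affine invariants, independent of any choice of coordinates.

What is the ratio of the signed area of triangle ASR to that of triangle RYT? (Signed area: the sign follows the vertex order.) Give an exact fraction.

[ASR]:[RYT] = 3

Work in coordinates with T = (0, 0), A = (1, 0), N = (0, 1), S = (2, 5).
1. R lies on line NA with NR:RA = 4:1 ⇒ R = (4/5, 1/5)
2. Y is the midpoint of NR ⇒ Y = (2/5, 3/5)
2·[ASR] = 6/5, 2·[RYT] = 2/5
[ASR]:[RYT] = 6/5:2/5 = 3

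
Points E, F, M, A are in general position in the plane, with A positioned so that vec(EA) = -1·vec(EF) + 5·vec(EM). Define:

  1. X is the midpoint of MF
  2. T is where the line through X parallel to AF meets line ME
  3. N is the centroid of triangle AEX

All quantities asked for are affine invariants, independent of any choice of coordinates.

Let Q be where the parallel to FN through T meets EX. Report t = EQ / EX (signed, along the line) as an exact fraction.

t = 49/36

Choose coordinates E = (0, 0), F = (1, 0), M = (0, 1), A = (-1, 5).
1. X is the midpoint of MF ⇒ X = (1/2, 1/2)
2. T is where the line through X parallel to AF meets line ME ⇒ T = (0, 7/4)
3. N is the centroid of triangle AEX ⇒ N = (-1/6, 11/6)
through T parallel to FN: direction (-7/6, 11/6); meets EX at Q = (49/72, 49/72)
Q = E + t·(X−E) with t = 49/36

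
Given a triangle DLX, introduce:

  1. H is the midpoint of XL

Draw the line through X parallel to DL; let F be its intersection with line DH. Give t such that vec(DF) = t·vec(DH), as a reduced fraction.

Assign D = (0, 0), L = (1, 0), X = (0, 1) — the answer is frame-independent, so this choice is without loss of generality.
1. H is the midpoint of XL ⇒ H = (1/2, 1/2)
through X parallel to DL: direction (1, 0); meets DH at F = (1, 1)
F = D + t·(H−D) with t = 2

t = 2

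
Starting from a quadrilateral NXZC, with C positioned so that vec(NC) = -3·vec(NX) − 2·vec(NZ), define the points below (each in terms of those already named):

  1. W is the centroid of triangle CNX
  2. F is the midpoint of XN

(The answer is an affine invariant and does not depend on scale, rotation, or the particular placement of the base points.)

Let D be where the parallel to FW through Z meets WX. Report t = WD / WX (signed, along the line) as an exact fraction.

t = -9/2

Choose coordinates N = (0, 0), X = (1, 0), Z = (0, 1), C = (-3, -2).
1. W is the centroid of triangle CNX ⇒ W = (-2/3, -2/3)
2. F is the midpoint of XN ⇒ F = (1/2, 0)
through Z parallel to FW: direction (-7/6, -2/3); meets WX at D = (-49/6, -11/3)
D = W + t·(X−W) with t = -9/2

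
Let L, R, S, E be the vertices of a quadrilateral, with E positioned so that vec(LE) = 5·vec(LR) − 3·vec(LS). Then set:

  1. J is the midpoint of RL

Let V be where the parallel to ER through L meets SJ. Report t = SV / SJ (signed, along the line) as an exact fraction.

Assign L = (0, 0), R = (1, 0), S = (0, 1), E = (5, -3) — the answer is frame-independent, so this choice is without loss of generality.
1. J is the midpoint of RL ⇒ J = (1/2, 0)
through L parallel to ER: direction (-4, 3); meets SJ at V = (4/5, -3/5)
V = S + t·(J−S) with t = 8/5

t = 8/5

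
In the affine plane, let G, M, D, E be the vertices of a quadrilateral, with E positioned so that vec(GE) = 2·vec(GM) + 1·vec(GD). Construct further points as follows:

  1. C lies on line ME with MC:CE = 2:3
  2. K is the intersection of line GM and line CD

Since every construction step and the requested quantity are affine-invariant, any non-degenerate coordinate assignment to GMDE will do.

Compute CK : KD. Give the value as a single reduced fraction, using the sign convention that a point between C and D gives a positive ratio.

CK:KD = -2/5

Set G = (0, 0), M = (1, 0), D = (0, 1), E = (2, 1); any affine frame gives the same invariant.
1. C lies on line ME with MC:CE = 2:3 ⇒ C = (7/5, 2/5)
2. K is the intersection of line GM and line CD ⇒ K = (7/3, 0)
K = C + t·(D−C) with t = -2/3, so CK:KD = t:(1−t) = -2/3:5/3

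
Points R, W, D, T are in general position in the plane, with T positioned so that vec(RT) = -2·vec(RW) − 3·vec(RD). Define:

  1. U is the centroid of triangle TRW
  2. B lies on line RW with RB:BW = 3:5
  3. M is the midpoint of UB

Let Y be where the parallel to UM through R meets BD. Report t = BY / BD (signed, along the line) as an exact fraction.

t = 9/26

Set R = (0, 0), W = (1, 0), D = (0, 1), T = (-2, -3); any affine frame gives the same invariant.
1. U is the centroid of triangle TRW ⇒ U = (-1/3, -1)
2. B lies on line RW with RB:BW = 3:5 ⇒ B = (3/8, 0)
3. M is the midpoint of UB ⇒ M = (1/48, -1/2)
through R parallel to UM: direction (17/48, 1/2); meets BD at Y = (51/208, 9/26)
Y = B + t·(D−B) with t = 9/26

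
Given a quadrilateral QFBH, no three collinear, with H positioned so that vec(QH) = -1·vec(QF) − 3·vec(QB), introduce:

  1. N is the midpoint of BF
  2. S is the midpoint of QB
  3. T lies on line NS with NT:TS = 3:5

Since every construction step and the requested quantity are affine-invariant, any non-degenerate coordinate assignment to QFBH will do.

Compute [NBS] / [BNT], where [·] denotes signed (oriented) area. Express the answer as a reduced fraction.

[NBS]:[BNT] = -8/3

Assign Q = (0, 0), F = (1, 0), B = (0, 1), H = (-1, -3) — the answer is frame-independent, so this choice is without loss of generality.
1. N is the midpoint of BF ⇒ N = (1/2, 1/2)
2. S is the midpoint of QB ⇒ S = (0, 1/2)
3. T lies on line NS with NT:TS = 3:5 ⇒ T = (5/16, 1/2)
2·[NBS] = 1/4, 2·[BNT] = -3/32
[NBS]:[BNT] = 1/4:-3/32 = -8/3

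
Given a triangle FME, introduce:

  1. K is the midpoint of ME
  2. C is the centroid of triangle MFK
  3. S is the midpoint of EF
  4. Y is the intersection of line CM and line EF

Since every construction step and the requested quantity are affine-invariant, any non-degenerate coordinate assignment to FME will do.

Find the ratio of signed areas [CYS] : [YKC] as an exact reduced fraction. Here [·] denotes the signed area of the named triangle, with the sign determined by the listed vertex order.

[CYS]:[YKC] = 1/2

Choose coordinates F = (0, 0), M = (1, 0), E = (0, 1).
1. K is the midpoint of ME ⇒ K = (1/2, 1/2)
2. C is the centroid of triangle MFK ⇒ C = (1/2, 1/6)
3. S is the midpoint of EF ⇒ S = (0, 1/2)
4. Y is the intersection of line CM and line EF ⇒ Y = (0, 1/3)
2·[CYS] = -1/12, 2·[YKC] = -1/6
[CYS]:[YKC] = -1/12:-1/6 = 1/2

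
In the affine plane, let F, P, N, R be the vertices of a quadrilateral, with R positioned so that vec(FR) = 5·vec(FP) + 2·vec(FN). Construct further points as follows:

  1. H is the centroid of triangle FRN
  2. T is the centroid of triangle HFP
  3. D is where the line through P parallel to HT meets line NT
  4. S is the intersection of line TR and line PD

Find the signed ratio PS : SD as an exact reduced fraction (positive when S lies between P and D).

PS:SD = -70/57

Work in coordinates with F = (0, 0), P = (1, 0), N = (0, 1), R = (5, 2).
1. H is the centroid of triangle FRN ⇒ H = (5/3, 1)
2. T is the centroid of triangle HFP ⇒ T = (8/9, 1/3)
3. D is where the line through P parallel to HT meets line NT ⇒ D = (52/45, 2/15)
4. S is the intersection of line TR and line PD ⇒ S = (215/117, 28/39)
S = P + t·(D−P) with t = 70/13, so PS:SD = t:(1−t) = 70/13:-57/13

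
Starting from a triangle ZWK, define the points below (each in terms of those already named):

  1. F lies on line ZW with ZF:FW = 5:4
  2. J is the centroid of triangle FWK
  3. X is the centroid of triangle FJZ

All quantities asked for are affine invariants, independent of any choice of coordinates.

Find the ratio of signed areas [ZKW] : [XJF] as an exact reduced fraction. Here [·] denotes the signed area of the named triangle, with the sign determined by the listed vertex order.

Work in coordinates with Z = (0, 0), W = (1, 0), K = (0, 1).
1. F lies on line ZW with ZF:FW = 5:4 ⇒ F = (5/9, 0)
2. J is the centroid of triangle FWK ⇒ J = (14/27, 1/3)
3. X is the centroid of triangle FJZ ⇒ X = (29/81, 1/9)
2·[ZKW] = -1, 2·[XJF] = -5/81
[ZKW]:[XJF] = -1:-5/81 = 81/5

[ZKW]:[XJF] = 81/5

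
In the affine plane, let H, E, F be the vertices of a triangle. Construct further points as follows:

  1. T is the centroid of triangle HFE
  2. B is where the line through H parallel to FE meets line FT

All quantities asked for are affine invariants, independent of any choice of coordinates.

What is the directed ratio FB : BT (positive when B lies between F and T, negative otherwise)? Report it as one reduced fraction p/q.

Assign H = (0, 0), E = (1, 0), F = (0, 1) — the answer is frame-independent, so this choice is without loss of generality.
1. T is the centroid of triangle HFE ⇒ T = (1/3, 1/3)
2. B is where the line through H parallel to FE meets line FT ⇒ B = (1, -1)
B = F + t·(T−F) with t = 3, so FB:BT = t:(1−t) = 3:-2

FB:BT = -3/2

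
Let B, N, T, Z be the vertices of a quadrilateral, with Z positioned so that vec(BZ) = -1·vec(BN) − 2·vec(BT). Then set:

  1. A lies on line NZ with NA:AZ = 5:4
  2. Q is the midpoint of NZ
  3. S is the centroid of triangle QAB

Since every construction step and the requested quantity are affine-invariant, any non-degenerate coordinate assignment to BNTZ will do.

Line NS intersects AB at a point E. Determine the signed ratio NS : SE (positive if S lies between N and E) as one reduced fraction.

NS:SE = 29

Assign B = (0, 0), N = (1, 0), T = (0, 1), Z = (-1, -2) — the answer is frame-independent, so this choice is without loss of generality.
1. A lies on line NZ with NA:AZ = 5:4 ⇒ A = (-1/9, -10/9)
2. Q is the midpoint of NZ ⇒ Q = (0, -1)
3. S is the centroid of triangle QAB ⇒ S = (-1/27, -19/27)
line NS meets AB at E = (-19/261, -190/261)
S = N + t·(E−N) with t = 29/30, so NS:SE = 29/30:1/30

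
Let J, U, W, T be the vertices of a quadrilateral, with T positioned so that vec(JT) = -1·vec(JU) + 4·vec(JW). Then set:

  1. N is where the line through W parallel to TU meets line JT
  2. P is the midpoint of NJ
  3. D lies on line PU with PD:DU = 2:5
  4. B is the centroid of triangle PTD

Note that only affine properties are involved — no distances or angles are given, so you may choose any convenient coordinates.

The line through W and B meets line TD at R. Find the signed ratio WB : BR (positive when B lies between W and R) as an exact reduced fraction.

WB:BR = -7/8

Assign J = (0, 0), U = (1, 0), W = (0, 1), T = (-1, 4) — the answer is frame-independent, so this choice is without loss of generality.
1. N is where the line through W parallel to TU meets line JT ⇒ N = (-1/2, 2)
2. P is the midpoint of NJ ⇒ P = (-1/4, 1)
3. D lies on line PU with PD:DU = 2:5 ⇒ D = (3/28, 5/7)
4. B is the centroid of triangle PTD ⇒ B = (-8/21, 40/21)
line WB meets TD at R = (8/147, 128/147)
B = W + t·(R−W) with t = -7, so WB:BR = -7:8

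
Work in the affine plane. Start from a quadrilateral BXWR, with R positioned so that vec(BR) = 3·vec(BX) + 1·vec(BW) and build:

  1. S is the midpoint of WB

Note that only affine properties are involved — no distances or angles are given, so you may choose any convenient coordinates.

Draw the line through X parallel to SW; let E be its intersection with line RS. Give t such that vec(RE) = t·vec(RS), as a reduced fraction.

t = 2/3

Assign B = (0, 0), X = (1, 0), W = (0, 1), R = (3, 1) — the answer is frame-independent, so this choice is without loss of generality.
1. S is the midpoint of WB ⇒ S = (0, 1/2)
through X parallel to SW: direction (0, 1/2); meets RS at E = (1, 2/3)
E = R + t·(S−R) with t = 2/3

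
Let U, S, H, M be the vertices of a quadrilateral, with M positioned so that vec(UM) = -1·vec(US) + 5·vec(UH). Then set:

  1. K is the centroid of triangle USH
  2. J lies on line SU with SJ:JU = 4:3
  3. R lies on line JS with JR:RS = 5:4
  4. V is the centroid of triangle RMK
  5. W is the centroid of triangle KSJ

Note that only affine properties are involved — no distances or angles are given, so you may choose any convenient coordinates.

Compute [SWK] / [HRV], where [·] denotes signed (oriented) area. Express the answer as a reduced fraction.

Work in coordinates with U = (0, 0), S = (1, 0), H = (0, 1), M = (-1, 5).
1. K is the centroid of triangle USH ⇒ K = (1/3, 1/3)
2. J lies on line SU with SJ:JU = 4:3 ⇒ J = (3/7, 0)
3. R lies on line JS with JR:RS = 5:4 ⇒ R = (47/63, 0)
4. V is the centroid of triangle RMK ⇒ V = (5/189, 16/9)
5. W is the centroid of triangle KSJ ⇒ W = (37/63, 1/9)
2·[SWK] = -4/63, 2·[HRV] = 344/567
[SWK]:[HRV] = -4/63:344/567 = -9/86

[SWK]:[HRV] = -9/86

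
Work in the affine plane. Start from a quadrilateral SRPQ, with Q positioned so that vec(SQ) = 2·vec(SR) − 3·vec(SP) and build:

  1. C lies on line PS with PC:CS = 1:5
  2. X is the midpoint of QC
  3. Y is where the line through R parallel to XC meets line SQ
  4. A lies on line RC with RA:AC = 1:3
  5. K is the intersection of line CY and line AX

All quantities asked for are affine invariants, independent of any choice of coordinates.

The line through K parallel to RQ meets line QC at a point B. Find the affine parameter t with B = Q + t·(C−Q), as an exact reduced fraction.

t = 16/37

Choose coordinates S = (0, 0), R = (1, 0), P = (0, 1), Q = (2, -3).
1. C lies on line PS with PC:CS = 1:5 ⇒ C = (0, 5/6)
2. X is the midpoint of QC ⇒ X = (1, -13/12)
3. Y is where the line through R parallel to XC meets line SQ ⇒ Y = (23/5, -69/10)
4. A lies on line RC with RA:AC = 1:3 ⇒ A = (3/4, 5/24)
5. K is the intersection of line CY and line AX ⇒ K = (69/74, -163/222)
through K parallel to RQ: direction (1, -3); meets QC at B = (42/37, -149/111)
B = Q + t·(C−Q) with t = 16/37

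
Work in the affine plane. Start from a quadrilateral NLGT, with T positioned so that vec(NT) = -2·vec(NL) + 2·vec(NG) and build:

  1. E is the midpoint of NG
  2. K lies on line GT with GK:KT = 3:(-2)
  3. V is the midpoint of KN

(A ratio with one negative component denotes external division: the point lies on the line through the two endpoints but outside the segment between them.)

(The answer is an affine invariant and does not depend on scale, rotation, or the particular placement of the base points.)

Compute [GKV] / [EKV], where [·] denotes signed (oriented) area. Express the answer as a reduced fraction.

[GKV]:[EKV] = 2

Choose coordinates N = (0, 0), L = (1, 0), G = (0, 1), T = (-2, 2).
1. E is the midpoint of NG ⇒ E = (0, 1/2)
2. K lies on line GT with GK:KT = 3:(-2) ⇒ K = (-6, 4)
3. V is the midpoint of KN ⇒ V = (-3, 2)
2·[GKV] = 3, 2·[EKV] = 3/2
[GKV]:[EKV] = 3:3/2 = 2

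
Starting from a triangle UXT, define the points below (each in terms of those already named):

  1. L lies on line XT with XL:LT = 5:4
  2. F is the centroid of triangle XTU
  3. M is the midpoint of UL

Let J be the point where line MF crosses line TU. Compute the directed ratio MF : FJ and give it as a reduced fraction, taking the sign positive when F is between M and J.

Work in coordinates with U = (0, 0), X = (1, 0), T = (0, 1).
1. L lies on line XT with XL:LT = 5:4 ⇒ L = (4/9, 5/9)
2. F is the centroid of triangle XTU ⇒ F = (1/3, 1/3)
3. M is the midpoint of UL ⇒ M = (2/9, 5/18)
line MF meets TU at J = (0, 1/6)
F = M + t·(J−M) with t = -1/2, so MF:FJ = -1/2:3/2

MF:FJ = -1/3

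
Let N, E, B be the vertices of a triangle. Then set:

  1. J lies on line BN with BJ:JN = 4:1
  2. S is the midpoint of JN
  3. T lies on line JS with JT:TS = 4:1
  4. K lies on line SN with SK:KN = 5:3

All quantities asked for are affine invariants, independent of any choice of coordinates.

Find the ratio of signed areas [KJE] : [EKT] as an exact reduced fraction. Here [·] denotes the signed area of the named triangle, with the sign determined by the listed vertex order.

Set N = (0, 0), E = (1, 0), B = (0, 1); any affine frame gives the same invariant.
1. J lies on line BN with BJ:JN = 4:1 ⇒ J = (0, 1/5)
2. S is the midpoint of JN ⇒ S = (0, 1/10)
3. T lies on line JS with JT:TS = 4:1 ⇒ T = (0, 3/25)
4. K lies on line SN with SK:KN = 5:3 ⇒ K = (0, 3/80)
2·[KJE] = -13/80, 2·[EKT] = -33/400
[KJE]:[EKT] = -13/80:-33/400 = 65/33

[KJE]:[EKT] = 65/33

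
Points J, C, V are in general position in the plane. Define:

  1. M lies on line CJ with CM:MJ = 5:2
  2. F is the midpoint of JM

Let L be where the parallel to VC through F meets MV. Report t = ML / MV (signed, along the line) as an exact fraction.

Choose coordinates J = (0, 0), C = (1, 0), V = (0, 1).
1. M lies on line CJ with CM:MJ = 5:2 ⇒ M = (2/7, 0)
2. F is the midpoint of JM ⇒ F = (1/7, 0)
through F parallel to VC: direction (1, -1); meets MV at L = (12/35, -1/5)
L = M + t·(V−M) with t = -1/5

t = -1/5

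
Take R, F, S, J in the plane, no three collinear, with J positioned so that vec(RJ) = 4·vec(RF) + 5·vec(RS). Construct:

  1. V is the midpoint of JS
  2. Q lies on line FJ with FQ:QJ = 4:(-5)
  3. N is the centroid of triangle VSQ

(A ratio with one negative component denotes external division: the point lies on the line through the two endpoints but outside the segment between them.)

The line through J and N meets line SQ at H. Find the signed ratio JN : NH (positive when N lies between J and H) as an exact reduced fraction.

JN:NH = 5

Work in coordinates with R = (0, 0), F = (1, 0), S = (0, 1), J = (4, 5).
1. V is the midpoint of JS ⇒ V = (2, 3)
2. Q lies on line FJ with FQ:QJ = 4:(-5) ⇒ Q = (-11, -20)
3. N is the centroid of triangle VSQ ⇒ N = (-3, -16/3)
line JN meets SQ at H = (-22/5, -37/5)
N = J + t·(H−J) with t = 5/6, so JN:NH = 5/6:1/6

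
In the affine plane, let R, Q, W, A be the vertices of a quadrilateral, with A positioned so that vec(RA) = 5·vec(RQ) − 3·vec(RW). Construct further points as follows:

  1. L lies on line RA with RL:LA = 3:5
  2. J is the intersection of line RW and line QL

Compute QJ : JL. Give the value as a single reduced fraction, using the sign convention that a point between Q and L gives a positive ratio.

Set R = (0, 0), Q = (1, 0), W = (0, 1), A = (5, -3); any affine frame gives the same invariant.
1. L lies on line RA with RL:LA = 3:5 ⇒ L = (15/8, -9/8)
2. J is the intersection of line RW and line QL ⇒ J = (0, 9/7)
J = Q + t·(L−Q) with t = -8/7, so QJ:JL = t:(1−t) = -8/7:15/7

QJ:JL = -8/15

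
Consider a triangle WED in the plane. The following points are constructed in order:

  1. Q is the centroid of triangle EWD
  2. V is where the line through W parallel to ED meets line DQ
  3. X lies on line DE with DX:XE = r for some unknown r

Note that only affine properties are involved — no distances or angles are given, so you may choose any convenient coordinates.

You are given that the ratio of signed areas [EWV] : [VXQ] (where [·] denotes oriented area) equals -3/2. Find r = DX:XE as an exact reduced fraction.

Choose coordinates W = (0, 0), E = (1, 0), D = (0, 1).
1. Q is the centroid of triangle EWD ⇒ Q = (1/3, 1/3)
2. V is where the line through W parallel to ED meets line DQ ⇒ V = (1, -1)
3. With DX:XE = r, write λ = r/(r+1) so X = D + λ·(E−D); X is affine-linear in λ
Every point depending on X is an affine combination of X and λ-independent points, so each such coordinate is linear in λ; the λ² term in each signed area is a multiple of (E−D)×(E−D) = 0, so 2·[EWV] and 2·[VXQ] are each linear in λ. Evaluating at λ=0 and λ=1:
  2·[EWV] = 1,   2·[VXQ] = 2/3·λ
So [EWV]:[VXQ] = (1) / (2/3·λ). Setting this equal to -3/2:
  1 = -3/2·(2/3·λ)  ⇒  λ = -1
Then r = λ/(1−λ) = (-1)/(2) = -1/2. Check: with r = -1/2, X = (-1, 2) and [EWV]:[VXQ] = -3/2 as required.

r = -1/2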